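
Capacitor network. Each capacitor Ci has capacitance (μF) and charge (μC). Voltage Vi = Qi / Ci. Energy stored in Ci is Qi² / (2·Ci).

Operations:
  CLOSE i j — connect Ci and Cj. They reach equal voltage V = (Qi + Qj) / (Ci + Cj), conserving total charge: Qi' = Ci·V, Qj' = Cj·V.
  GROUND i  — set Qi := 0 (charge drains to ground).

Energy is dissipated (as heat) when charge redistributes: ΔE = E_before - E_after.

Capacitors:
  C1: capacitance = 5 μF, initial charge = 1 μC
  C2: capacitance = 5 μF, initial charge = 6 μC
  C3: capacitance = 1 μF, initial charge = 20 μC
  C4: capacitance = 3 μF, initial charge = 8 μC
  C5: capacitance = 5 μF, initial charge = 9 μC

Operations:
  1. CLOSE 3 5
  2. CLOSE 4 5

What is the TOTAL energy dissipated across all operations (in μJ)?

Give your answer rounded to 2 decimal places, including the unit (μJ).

Initial: C1(5μF, Q=1μC, V=0.20V), C2(5μF, Q=6μC, V=1.20V), C3(1μF, Q=20μC, V=20.00V), C4(3μF, Q=8μC, V=2.67V), C5(5μF, Q=9μC, V=1.80V)
Op 1: CLOSE 3-5: Q_total=29.00, C_total=6.00, V=4.83; Q3=4.83, Q5=24.17; dissipated=138.017
Op 2: CLOSE 4-5: Q_total=32.17, C_total=8.00, V=4.02; Q4=12.06, Q5=20.10; dissipated=4.401
Total dissipated: 142.418 μJ

Answer: 142.42 μJ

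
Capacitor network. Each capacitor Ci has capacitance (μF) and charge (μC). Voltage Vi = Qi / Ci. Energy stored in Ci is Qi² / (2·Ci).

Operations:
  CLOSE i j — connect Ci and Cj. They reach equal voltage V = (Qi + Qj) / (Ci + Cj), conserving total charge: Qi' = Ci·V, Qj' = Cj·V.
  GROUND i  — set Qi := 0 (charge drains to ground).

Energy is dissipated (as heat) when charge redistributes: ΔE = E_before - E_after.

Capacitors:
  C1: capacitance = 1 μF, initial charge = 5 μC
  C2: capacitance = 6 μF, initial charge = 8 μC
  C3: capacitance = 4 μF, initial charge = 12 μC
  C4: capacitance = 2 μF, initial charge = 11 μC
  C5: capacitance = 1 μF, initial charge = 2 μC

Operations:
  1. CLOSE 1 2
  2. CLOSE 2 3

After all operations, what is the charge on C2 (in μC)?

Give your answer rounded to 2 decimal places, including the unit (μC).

Answer: 13.89 μC

Derivation:
Initial: C1(1μF, Q=5μC, V=5.00V), C2(6μF, Q=8μC, V=1.33V), C3(4μF, Q=12μC, V=3.00V), C4(2μF, Q=11μC, V=5.50V), C5(1μF, Q=2μC, V=2.00V)
Op 1: CLOSE 1-2: Q_total=13.00, C_total=7.00, V=1.86; Q1=1.86, Q2=11.14; dissipated=5.762
Op 2: CLOSE 2-3: Q_total=23.14, C_total=10.00, V=2.31; Q2=13.89, Q3=9.26; dissipated=1.567
Final charges: Q1=1.86, Q2=13.89, Q3=9.26, Q4=11.00, Q5=2.00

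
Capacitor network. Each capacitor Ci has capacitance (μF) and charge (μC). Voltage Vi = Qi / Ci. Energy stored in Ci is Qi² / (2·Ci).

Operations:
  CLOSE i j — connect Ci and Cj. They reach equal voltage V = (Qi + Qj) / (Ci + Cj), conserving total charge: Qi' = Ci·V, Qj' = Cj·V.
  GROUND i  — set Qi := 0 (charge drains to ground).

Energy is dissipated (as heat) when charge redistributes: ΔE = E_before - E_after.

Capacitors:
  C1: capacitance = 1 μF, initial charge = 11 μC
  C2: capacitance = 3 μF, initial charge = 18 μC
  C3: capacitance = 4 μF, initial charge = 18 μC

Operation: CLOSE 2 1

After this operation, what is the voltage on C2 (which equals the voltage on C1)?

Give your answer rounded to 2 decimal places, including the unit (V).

Answer: 7.25 V

Derivation:
Initial: C1(1μF, Q=11μC, V=11.00V), C2(3μF, Q=18μC, V=6.00V), C3(4μF, Q=18μC, V=4.50V)
Op 1: CLOSE 2-1: Q_total=29.00, C_total=4.00, V=7.25; Q2=21.75, Q1=7.25; dissipated=9.375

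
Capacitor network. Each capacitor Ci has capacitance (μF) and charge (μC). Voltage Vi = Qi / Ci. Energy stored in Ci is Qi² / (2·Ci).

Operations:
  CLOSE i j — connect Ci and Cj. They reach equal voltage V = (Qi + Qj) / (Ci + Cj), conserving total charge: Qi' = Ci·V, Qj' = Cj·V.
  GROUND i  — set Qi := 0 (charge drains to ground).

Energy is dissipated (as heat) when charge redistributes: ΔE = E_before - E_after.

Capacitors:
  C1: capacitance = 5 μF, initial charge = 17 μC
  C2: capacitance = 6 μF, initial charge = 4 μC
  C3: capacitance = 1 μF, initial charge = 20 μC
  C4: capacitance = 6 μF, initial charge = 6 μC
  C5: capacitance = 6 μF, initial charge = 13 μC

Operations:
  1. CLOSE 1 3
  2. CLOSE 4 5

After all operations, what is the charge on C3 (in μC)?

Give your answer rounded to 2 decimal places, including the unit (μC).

Initial: C1(5μF, Q=17μC, V=3.40V), C2(6μF, Q=4μC, V=0.67V), C3(1μF, Q=20μC, V=20.00V), C4(6μF, Q=6μC, V=1.00V), C5(6μF, Q=13μC, V=2.17V)
Op 1: CLOSE 1-3: Q_total=37.00, C_total=6.00, V=6.17; Q1=30.83, Q3=6.17; dissipated=114.817
Op 2: CLOSE 4-5: Q_total=19.00, C_total=12.00, V=1.58; Q4=9.50, Q5=9.50; dissipated=2.042
Final charges: Q1=30.83, Q2=4.00, Q3=6.17, Q4=9.50, Q5=9.50

Answer: 6.17 μC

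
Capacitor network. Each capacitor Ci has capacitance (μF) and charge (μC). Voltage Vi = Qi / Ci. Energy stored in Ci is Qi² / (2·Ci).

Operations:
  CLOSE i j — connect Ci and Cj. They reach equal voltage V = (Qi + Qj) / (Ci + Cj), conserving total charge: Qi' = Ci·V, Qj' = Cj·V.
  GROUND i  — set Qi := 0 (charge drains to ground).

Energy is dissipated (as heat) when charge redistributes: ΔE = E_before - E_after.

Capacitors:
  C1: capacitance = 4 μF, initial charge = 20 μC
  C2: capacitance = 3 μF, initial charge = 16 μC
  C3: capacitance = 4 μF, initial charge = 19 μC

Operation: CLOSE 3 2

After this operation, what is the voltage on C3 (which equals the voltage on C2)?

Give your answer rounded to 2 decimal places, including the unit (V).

Answer: 5.00 V

Derivation:
Initial: C1(4μF, Q=20μC, V=5.00V), C2(3μF, Q=16μC, V=5.33V), C3(4μF, Q=19μC, V=4.75V)
Op 1: CLOSE 3-2: Q_total=35.00, C_total=7.00, V=5.00; Q3=20.00, Q2=15.00; dissipated=0.292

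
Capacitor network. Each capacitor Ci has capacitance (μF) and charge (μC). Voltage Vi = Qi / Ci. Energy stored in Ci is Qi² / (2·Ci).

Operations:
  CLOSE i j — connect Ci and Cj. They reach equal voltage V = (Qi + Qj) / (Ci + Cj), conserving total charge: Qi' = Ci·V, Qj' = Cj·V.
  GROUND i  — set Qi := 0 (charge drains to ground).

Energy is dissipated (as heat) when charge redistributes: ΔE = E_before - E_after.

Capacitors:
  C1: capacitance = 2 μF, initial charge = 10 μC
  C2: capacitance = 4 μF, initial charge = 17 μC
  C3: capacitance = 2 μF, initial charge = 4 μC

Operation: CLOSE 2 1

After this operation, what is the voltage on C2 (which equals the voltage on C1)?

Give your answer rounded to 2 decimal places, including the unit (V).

Answer: 4.50 V

Derivation:
Initial: C1(2μF, Q=10μC, V=5.00V), C2(4μF, Q=17μC, V=4.25V), C3(2μF, Q=4μC, V=2.00V)
Op 1: CLOSE 2-1: Q_total=27.00, C_total=6.00, V=4.50; Q2=18.00, Q1=9.00; dissipated=0.375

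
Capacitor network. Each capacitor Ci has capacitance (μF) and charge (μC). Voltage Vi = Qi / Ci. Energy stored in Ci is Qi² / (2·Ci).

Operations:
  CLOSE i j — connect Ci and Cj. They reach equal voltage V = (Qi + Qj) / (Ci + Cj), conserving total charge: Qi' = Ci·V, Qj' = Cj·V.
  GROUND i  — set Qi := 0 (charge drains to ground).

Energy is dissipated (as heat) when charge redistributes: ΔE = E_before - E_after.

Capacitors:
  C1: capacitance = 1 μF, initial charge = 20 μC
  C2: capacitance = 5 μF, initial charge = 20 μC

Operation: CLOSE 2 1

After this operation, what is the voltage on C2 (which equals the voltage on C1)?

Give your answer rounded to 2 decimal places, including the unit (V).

Answer: 6.67 V

Derivation:
Initial: C1(1μF, Q=20μC, V=20.00V), C2(5μF, Q=20μC, V=4.00V)
Op 1: CLOSE 2-1: Q_total=40.00, C_total=6.00, V=6.67; Q2=33.33, Q1=6.67; dissipated=106.667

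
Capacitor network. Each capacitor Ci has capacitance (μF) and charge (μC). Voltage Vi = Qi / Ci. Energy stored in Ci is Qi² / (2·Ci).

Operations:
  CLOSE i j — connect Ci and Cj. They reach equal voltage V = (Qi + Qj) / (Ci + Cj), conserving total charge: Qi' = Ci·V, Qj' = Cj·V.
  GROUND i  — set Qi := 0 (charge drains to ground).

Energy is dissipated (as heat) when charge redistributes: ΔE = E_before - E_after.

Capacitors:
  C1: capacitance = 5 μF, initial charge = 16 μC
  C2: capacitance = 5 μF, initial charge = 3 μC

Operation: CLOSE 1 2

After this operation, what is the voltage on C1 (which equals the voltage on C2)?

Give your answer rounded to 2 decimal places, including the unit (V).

Answer: 1.90 V

Derivation:
Initial: C1(5μF, Q=16μC, V=3.20V), C2(5μF, Q=3μC, V=0.60V)
Op 1: CLOSE 1-2: Q_total=19.00, C_total=10.00, V=1.90; Q1=9.50, Q2=9.50; dissipated=8.450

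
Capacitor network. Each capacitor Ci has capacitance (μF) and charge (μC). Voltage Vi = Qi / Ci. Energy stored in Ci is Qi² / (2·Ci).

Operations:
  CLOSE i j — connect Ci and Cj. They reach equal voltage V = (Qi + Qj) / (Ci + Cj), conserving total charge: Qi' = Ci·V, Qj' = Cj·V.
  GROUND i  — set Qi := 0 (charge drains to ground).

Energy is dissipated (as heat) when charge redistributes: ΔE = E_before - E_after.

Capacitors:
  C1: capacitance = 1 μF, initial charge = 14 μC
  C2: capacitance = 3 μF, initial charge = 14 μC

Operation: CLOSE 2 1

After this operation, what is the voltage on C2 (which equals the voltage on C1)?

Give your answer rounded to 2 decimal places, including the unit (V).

Answer: 7.00 V

Derivation:
Initial: C1(1μF, Q=14μC, V=14.00V), C2(3μF, Q=14μC, V=4.67V)
Op 1: CLOSE 2-1: Q_total=28.00, C_total=4.00, V=7.00; Q2=21.00, Q1=7.00; dissipated=32.667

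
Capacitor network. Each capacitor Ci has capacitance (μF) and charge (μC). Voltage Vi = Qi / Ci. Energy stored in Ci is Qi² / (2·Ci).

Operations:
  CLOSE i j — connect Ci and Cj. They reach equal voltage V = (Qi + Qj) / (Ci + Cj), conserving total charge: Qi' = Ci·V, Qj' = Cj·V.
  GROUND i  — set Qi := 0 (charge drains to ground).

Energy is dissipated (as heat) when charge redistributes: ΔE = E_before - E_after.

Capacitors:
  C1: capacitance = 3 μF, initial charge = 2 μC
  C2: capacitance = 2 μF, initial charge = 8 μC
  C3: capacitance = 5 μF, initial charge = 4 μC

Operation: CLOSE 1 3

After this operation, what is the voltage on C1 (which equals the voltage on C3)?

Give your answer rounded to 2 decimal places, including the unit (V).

Initial: C1(3μF, Q=2μC, V=0.67V), C2(2μF, Q=8μC, V=4.00V), C3(5μF, Q=4μC, V=0.80V)
Op 1: CLOSE 1-3: Q_total=6.00, C_total=8.00, V=0.75; Q1=2.25, Q3=3.75; dissipated=0.017

Answer: 0.75 V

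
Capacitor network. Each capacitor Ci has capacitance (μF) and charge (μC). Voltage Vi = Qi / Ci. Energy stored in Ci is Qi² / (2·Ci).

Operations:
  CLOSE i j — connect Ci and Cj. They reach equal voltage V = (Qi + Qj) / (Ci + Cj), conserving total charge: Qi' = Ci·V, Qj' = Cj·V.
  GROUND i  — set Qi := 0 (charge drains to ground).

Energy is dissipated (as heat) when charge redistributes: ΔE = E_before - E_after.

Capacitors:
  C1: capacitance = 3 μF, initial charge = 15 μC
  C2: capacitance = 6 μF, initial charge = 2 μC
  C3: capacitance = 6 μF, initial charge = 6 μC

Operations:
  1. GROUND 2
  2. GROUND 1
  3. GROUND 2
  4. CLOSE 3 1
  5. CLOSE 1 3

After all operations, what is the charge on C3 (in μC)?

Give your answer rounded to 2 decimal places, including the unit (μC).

Initial: C1(3μF, Q=15μC, V=5.00V), C2(6μF, Q=2μC, V=0.33V), C3(6μF, Q=6μC, V=1.00V)
Op 1: GROUND 2: Q2=0; energy lost=0.333
Op 2: GROUND 1: Q1=0; energy lost=37.500
Op 3: GROUND 2: Q2=0; energy lost=0.000
Op 4: CLOSE 3-1: Q_total=6.00, C_total=9.00, V=0.67; Q3=4.00, Q1=2.00; dissipated=1.000
Op 5: CLOSE 1-3: Q_total=6.00, C_total=9.00, V=0.67; Q1=2.00, Q3=4.00; dissipated=0.000
Final charges: Q1=2.00, Q2=0.00, Q3=4.00

Answer: 4.00 μC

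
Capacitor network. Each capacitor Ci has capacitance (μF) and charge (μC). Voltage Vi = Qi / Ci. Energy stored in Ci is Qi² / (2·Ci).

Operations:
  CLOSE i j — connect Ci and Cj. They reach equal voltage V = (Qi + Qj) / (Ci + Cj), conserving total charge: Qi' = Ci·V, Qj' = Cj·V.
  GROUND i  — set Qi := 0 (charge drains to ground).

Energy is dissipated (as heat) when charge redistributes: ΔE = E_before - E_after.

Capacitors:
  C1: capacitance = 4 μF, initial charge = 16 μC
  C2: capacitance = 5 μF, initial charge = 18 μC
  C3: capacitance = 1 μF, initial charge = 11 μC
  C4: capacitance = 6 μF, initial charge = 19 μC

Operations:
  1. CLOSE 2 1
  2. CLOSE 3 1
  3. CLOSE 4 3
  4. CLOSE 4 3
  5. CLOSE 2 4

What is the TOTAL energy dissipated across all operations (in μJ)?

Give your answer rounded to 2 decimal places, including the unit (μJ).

Answer: 22.99 μJ

Derivation:
Initial: C1(4μF, Q=16μC, V=4.00V), C2(5μF, Q=18μC, V=3.60V), C3(1μF, Q=11μC, V=11.00V), C4(6μF, Q=19μC, V=3.17V)
Op 1: CLOSE 2-1: Q_total=34.00, C_total=9.00, V=3.78; Q2=18.89, Q1=15.11; dissipated=0.178
Op 2: CLOSE 3-1: Q_total=26.11, C_total=5.00, V=5.22; Q3=5.22, Q1=20.89; dissipated=20.864
Op 3: CLOSE 4-3: Q_total=24.22, C_total=7.00, V=3.46; Q4=20.76, Q3=3.46; dissipated=1.811
Op 4: CLOSE 4-3: Q_total=24.22, C_total=7.00, V=3.46; Q4=20.76, Q3=3.46; dissipated=0.000
Op 5: CLOSE 2-4: Q_total=39.65, C_total=11.00, V=3.60; Q2=18.02, Q4=21.63; dissipated=0.137
Total dissipated: 22.990 μJ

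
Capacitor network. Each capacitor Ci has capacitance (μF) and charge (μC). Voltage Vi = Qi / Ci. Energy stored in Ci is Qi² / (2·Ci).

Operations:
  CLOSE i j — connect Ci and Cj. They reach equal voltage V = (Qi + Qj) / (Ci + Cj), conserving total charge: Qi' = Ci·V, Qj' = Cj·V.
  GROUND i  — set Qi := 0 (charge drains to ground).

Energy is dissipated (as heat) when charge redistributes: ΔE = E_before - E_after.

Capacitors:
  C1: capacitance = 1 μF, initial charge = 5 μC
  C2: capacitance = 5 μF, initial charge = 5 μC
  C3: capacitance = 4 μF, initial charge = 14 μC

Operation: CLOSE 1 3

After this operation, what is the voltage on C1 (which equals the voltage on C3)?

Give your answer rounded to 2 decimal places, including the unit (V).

Answer: 3.80 V

Derivation:
Initial: C1(1μF, Q=5μC, V=5.00V), C2(5μF, Q=5μC, V=1.00V), C3(4μF, Q=14μC, V=3.50V)
Op 1: CLOSE 1-3: Q_total=19.00, C_total=5.00, V=3.80; Q1=3.80, Q3=15.20; dissipated=0.900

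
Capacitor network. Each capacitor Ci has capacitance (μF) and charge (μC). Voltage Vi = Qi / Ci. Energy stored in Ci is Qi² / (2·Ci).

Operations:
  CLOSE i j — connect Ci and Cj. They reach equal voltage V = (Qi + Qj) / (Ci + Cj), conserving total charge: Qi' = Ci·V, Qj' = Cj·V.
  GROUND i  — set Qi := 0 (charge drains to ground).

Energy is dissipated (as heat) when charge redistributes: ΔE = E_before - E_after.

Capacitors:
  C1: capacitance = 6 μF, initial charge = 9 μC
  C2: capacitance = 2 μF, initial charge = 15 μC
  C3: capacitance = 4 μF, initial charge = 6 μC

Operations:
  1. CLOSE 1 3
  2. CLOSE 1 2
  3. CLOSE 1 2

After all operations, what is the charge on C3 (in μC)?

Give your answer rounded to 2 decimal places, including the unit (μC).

Initial: C1(6μF, Q=9μC, V=1.50V), C2(2μF, Q=15μC, V=7.50V), C3(4μF, Q=6μC, V=1.50V)
Op 1: CLOSE 1-3: Q_total=15.00, C_total=10.00, V=1.50; Q1=9.00, Q3=6.00; dissipated=0.000
Op 2: CLOSE 1-2: Q_total=24.00, C_total=8.00, V=3.00; Q1=18.00, Q2=6.00; dissipated=27.000
Op 3: CLOSE 1-2: Q_total=24.00, C_total=8.00, V=3.00; Q1=18.00, Q2=6.00; dissipated=0.000
Final charges: Q1=18.00, Q2=6.00, Q3=6.00

Answer: 6.00 μC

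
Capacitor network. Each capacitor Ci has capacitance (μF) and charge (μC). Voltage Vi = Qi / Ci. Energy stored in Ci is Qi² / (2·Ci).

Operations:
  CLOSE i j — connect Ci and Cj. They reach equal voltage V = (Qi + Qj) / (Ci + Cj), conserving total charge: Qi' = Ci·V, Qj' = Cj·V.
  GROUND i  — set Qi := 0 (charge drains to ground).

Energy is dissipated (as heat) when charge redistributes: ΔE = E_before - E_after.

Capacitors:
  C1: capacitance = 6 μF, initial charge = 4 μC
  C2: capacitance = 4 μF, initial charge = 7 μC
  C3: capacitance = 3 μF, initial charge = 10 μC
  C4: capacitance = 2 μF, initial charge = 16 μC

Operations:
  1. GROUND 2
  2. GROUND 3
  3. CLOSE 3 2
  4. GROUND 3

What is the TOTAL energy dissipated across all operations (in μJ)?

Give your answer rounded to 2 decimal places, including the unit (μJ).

Initial: C1(6μF, Q=4μC, V=0.67V), C2(4μF, Q=7μC, V=1.75V), C3(3μF, Q=10μC, V=3.33V), C4(2μF, Q=16μC, V=8.00V)
Op 1: GROUND 2: Q2=0; energy lost=6.125
Op 2: GROUND 3: Q3=0; energy lost=16.667
Op 3: CLOSE 3-2: Q_total=0.00, C_total=7.00, V=0.00; Q3=0.00, Q2=0.00; dissipated=0.000
Op 4: GROUND 3: Q3=0; energy lost=0.000
Total dissipated: 22.792 μJ

Answer: 22.79 μJ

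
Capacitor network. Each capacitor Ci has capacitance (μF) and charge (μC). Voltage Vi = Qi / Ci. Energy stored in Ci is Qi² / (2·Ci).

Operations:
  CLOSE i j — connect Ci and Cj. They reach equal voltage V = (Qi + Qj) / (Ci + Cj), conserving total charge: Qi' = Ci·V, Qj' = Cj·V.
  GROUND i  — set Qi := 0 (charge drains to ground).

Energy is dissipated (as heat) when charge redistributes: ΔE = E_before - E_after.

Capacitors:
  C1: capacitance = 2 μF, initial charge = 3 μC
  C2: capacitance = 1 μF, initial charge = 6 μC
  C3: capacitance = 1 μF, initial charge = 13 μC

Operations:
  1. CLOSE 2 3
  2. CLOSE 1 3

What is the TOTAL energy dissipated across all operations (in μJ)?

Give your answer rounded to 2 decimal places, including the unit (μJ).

Initial: C1(2μF, Q=3μC, V=1.50V), C2(1μF, Q=6μC, V=6.00V), C3(1μF, Q=13μC, V=13.00V)
Op 1: CLOSE 2-3: Q_total=19.00, C_total=2.00, V=9.50; Q2=9.50, Q3=9.50; dissipated=12.250
Op 2: CLOSE 1-3: Q_total=12.50, C_total=3.00, V=4.17; Q1=8.33, Q3=4.17; dissipated=21.333
Total dissipated: 33.583 μJ

Answer: 33.58 μJ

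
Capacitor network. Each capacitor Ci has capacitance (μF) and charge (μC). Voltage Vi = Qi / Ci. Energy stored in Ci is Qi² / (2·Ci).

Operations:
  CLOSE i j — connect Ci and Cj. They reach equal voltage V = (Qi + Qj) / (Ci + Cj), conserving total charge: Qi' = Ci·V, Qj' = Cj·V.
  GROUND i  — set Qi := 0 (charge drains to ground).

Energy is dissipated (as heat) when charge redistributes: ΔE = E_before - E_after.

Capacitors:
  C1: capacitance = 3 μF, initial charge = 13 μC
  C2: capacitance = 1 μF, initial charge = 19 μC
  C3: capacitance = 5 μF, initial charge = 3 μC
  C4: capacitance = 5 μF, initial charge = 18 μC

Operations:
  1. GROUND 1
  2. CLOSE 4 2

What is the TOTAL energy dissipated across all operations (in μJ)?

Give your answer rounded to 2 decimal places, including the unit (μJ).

Answer: 126.98 μJ

Derivation:
Initial: C1(3μF, Q=13μC, V=4.33V), C2(1μF, Q=19μC, V=19.00V), C3(5μF, Q=3μC, V=0.60V), C4(5μF, Q=18μC, V=3.60V)
Op 1: GROUND 1: Q1=0; energy lost=28.167
Op 2: CLOSE 4-2: Q_total=37.00, C_total=6.00, V=6.17; Q4=30.83, Q2=6.17; dissipated=98.817
Total dissipated: 126.983 μJ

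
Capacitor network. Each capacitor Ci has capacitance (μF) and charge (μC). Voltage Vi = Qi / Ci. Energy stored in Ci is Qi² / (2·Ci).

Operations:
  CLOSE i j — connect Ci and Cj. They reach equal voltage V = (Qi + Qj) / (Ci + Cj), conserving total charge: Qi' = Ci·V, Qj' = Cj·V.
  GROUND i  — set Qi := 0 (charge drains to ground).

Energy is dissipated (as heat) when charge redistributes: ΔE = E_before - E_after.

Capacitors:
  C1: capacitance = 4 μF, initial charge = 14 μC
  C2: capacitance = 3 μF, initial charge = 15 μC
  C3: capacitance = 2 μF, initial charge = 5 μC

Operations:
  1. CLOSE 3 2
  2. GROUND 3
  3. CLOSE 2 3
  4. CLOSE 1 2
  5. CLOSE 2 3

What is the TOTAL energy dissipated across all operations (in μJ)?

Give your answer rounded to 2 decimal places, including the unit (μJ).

Initial: C1(4μF, Q=14μC, V=3.50V), C2(3μF, Q=15μC, V=5.00V), C3(2μF, Q=5μC, V=2.50V)
Op 1: CLOSE 3-2: Q_total=20.00, C_total=5.00, V=4.00; Q3=8.00, Q2=12.00; dissipated=3.750
Op 2: GROUND 3: Q3=0; energy lost=16.000
Op 3: CLOSE 2-3: Q_total=12.00, C_total=5.00, V=2.40; Q2=7.20, Q3=4.80; dissipated=9.600
Op 4: CLOSE 1-2: Q_total=21.20, C_total=7.00, V=3.03; Q1=12.11, Q2=9.09; dissipated=1.037
Op 5: CLOSE 2-3: Q_total=13.89, C_total=5.00, V=2.78; Q2=8.33, Q3=5.55; dissipated=0.237
Total dissipated: 30.624 μJ

Answer: 30.62 μJ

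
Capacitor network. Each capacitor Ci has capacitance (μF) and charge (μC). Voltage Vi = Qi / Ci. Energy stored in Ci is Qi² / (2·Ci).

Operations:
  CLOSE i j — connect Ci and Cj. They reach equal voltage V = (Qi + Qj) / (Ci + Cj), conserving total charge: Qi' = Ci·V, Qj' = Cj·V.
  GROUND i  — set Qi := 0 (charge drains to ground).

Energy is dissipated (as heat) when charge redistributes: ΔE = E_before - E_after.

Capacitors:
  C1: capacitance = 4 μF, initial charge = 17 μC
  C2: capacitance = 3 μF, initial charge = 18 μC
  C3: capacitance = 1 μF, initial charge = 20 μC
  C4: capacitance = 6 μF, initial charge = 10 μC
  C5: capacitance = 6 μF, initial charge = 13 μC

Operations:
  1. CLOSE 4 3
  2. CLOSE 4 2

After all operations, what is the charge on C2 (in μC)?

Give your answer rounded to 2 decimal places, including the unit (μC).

Initial: C1(4μF, Q=17μC, V=4.25V), C2(3μF, Q=18μC, V=6.00V), C3(1μF, Q=20μC, V=20.00V), C4(6μF, Q=10μC, V=1.67V), C5(6μF, Q=13μC, V=2.17V)
Op 1: CLOSE 4-3: Q_total=30.00, C_total=7.00, V=4.29; Q4=25.71, Q3=4.29; dissipated=144.048
Op 2: CLOSE 4-2: Q_total=43.71, C_total=9.00, V=4.86; Q4=29.14, Q2=14.57; dissipated=2.939
Final charges: Q1=17.00, Q2=14.57, Q3=4.29, Q4=29.14, Q5=13.00

Answer: 14.57 μC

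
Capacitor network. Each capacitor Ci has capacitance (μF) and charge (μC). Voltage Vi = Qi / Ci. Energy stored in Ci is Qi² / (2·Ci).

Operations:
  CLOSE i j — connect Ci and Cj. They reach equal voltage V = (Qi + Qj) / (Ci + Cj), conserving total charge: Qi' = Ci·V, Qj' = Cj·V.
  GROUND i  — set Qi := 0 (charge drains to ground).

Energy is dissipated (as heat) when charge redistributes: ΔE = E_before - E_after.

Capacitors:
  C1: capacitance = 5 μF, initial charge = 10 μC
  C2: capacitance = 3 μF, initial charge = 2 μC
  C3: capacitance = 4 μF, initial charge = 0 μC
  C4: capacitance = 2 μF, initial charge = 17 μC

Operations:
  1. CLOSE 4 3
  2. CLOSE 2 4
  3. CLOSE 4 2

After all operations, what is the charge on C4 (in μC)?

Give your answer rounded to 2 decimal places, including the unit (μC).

Answer: 3.07 μC

Derivation:
Initial: C1(5μF, Q=10μC, V=2.00V), C2(3μF, Q=2μC, V=0.67V), C3(4μF, Q=0μC, V=0.00V), C4(2μF, Q=17μC, V=8.50V)
Op 1: CLOSE 4-3: Q_total=17.00, C_total=6.00, V=2.83; Q4=5.67, Q3=11.33; dissipated=48.167
Op 2: CLOSE 2-4: Q_total=7.67, C_total=5.00, V=1.53; Q2=4.60, Q4=3.07; dissipated=2.817
Op 3: CLOSE 4-2: Q_total=7.67, C_total=5.00, V=1.53; Q4=3.07, Q2=4.60; dissipated=0.000
Final charges: Q1=10.00, Q2=4.60, Q3=11.33, Q4=3.07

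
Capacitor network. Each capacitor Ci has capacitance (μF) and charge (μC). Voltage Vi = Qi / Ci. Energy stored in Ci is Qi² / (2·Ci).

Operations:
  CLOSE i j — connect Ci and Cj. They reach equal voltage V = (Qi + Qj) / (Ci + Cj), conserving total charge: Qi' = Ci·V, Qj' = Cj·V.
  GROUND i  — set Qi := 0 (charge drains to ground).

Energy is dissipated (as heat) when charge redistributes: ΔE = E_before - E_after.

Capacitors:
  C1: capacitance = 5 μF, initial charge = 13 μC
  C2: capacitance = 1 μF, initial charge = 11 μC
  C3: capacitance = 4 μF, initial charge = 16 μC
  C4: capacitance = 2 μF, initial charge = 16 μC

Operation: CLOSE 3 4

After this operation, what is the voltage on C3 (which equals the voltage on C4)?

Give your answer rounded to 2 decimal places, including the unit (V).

Initial: C1(5μF, Q=13μC, V=2.60V), C2(1μF, Q=11μC, V=11.00V), C3(4μF, Q=16μC, V=4.00V), C4(2μF, Q=16μC, V=8.00V)
Op 1: CLOSE 3-4: Q_total=32.00, C_total=6.00, V=5.33; Q3=21.33, Q4=10.67; dissipated=10.667

Answer: 5.33 V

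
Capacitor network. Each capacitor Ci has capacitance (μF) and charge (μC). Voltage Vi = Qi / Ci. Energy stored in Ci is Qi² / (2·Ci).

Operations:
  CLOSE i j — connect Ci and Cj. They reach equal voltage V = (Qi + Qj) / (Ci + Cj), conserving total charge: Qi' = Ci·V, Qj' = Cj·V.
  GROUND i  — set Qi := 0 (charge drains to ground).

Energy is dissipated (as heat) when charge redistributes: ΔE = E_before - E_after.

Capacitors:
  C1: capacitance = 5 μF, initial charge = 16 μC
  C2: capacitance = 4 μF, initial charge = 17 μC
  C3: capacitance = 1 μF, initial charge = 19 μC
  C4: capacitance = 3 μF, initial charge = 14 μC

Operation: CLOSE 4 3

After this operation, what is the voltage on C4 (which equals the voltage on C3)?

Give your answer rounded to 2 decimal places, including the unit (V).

Initial: C1(5μF, Q=16μC, V=3.20V), C2(4μF, Q=17μC, V=4.25V), C3(1μF, Q=19μC, V=19.00V), C4(3μF, Q=14μC, V=4.67V)
Op 1: CLOSE 4-3: Q_total=33.00, C_total=4.00, V=8.25; Q4=24.75, Q3=8.25; dissipated=77.042

Answer: 8.25 V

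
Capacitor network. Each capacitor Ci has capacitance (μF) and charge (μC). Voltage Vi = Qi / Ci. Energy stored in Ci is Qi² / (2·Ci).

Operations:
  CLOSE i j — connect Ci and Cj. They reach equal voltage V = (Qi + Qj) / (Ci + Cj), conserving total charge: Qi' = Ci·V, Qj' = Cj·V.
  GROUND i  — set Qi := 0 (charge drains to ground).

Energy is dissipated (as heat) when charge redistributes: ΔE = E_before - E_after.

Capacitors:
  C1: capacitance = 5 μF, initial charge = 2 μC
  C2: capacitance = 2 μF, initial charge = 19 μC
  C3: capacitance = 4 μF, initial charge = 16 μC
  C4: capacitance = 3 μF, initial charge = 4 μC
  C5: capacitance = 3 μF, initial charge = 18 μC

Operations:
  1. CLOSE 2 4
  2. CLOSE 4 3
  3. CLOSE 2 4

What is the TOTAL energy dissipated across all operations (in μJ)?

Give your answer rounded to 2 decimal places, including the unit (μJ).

Initial: C1(5μF, Q=2μC, V=0.40V), C2(2μF, Q=19μC, V=9.50V), C3(4μF, Q=16μC, V=4.00V), C4(3μF, Q=4μC, V=1.33V), C5(3μF, Q=18μC, V=6.00V)
Op 1: CLOSE 2-4: Q_total=23.00, C_total=5.00, V=4.60; Q2=9.20, Q4=13.80; dissipated=40.017
Op 2: CLOSE 4-3: Q_total=29.80, C_total=7.00, V=4.26; Q4=12.77, Q3=17.03; dissipated=0.309
Op 3: CLOSE 2-4: Q_total=21.97, C_total=5.00, V=4.39; Q2=8.79, Q4=13.18; dissipated=0.071
Total dissipated: 40.396 μJ

Answer: 40.40 μJ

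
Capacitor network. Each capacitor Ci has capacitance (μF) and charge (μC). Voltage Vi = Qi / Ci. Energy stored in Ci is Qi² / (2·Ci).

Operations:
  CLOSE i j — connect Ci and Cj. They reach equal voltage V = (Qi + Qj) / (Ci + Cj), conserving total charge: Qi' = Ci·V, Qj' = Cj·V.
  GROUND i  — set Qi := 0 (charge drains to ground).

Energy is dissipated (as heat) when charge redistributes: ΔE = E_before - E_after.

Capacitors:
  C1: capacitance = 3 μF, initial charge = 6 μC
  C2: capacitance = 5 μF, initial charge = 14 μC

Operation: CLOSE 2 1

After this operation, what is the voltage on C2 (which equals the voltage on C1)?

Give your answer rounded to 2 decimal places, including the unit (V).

Initial: C1(3μF, Q=6μC, V=2.00V), C2(5μF, Q=14μC, V=2.80V)
Op 1: CLOSE 2-1: Q_total=20.00, C_total=8.00, V=2.50; Q2=12.50, Q1=7.50; dissipated=0.600

Answer: 2.50 V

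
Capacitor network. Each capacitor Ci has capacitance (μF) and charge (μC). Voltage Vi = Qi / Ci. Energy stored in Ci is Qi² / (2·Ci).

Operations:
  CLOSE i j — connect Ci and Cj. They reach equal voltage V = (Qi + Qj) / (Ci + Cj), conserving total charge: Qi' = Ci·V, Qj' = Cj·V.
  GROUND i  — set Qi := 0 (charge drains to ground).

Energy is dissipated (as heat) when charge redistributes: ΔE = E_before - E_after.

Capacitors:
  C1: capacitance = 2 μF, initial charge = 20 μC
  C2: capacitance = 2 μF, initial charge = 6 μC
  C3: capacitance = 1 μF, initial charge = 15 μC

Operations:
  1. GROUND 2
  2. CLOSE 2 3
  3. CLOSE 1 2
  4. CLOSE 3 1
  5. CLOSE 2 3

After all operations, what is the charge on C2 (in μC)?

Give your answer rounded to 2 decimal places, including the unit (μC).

Initial: C1(2μF, Q=20μC, V=10.00V), C2(2μF, Q=6μC, V=3.00V), C3(1μF, Q=15μC, V=15.00V)
Op 1: GROUND 2: Q2=0; energy lost=9.000
Op 2: CLOSE 2-3: Q_total=15.00, C_total=3.00, V=5.00; Q2=10.00, Q3=5.00; dissipated=75.000
Op 3: CLOSE 1-2: Q_total=30.00, C_total=4.00, V=7.50; Q1=15.00, Q2=15.00; dissipated=12.500
Op 4: CLOSE 3-1: Q_total=20.00, C_total=3.00, V=6.67; Q3=6.67, Q1=13.33; dissipated=2.083
Op 5: CLOSE 2-3: Q_total=21.67, C_total=3.00, V=7.22; Q2=14.44, Q3=7.22; dissipated=0.231
Final charges: Q1=13.33, Q2=14.44, Q3=7.22

Answer: 14.44 μC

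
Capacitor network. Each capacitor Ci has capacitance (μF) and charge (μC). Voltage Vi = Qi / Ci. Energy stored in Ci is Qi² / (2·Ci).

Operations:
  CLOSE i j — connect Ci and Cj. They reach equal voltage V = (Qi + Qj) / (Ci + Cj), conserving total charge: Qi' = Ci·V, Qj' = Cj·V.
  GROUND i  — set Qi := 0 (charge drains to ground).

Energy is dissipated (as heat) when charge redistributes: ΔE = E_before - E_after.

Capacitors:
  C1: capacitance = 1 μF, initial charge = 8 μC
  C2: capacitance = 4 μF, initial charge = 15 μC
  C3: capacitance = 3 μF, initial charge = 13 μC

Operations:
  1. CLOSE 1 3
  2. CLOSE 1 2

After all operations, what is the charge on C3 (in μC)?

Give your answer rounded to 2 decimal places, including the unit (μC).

Initial: C1(1μF, Q=8μC, V=8.00V), C2(4μF, Q=15μC, V=3.75V), C3(3μF, Q=13μC, V=4.33V)
Op 1: CLOSE 1-3: Q_total=21.00, C_total=4.00, V=5.25; Q1=5.25, Q3=15.75; dissipated=5.042
Op 2: CLOSE 1-2: Q_total=20.25, C_total=5.00, V=4.05; Q1=4.05, Q2=16.20; dissipated=0.900
Final charges: Q1=4.05, Q2=16.20, Q3=15.75

Answer: 15.75 μC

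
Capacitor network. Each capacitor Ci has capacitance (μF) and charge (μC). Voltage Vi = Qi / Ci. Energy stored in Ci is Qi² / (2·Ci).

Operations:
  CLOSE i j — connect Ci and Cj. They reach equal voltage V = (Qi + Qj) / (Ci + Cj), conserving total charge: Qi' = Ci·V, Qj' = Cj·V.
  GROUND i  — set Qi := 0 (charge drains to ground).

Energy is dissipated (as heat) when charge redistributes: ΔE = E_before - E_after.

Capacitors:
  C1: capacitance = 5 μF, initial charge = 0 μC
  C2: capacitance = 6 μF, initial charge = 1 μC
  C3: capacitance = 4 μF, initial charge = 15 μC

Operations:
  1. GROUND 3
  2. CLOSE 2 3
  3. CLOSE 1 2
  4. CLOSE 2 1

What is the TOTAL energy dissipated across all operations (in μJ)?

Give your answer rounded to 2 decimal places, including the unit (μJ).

Initial: C1(5μF, Q=0μC, V=0.00V), C2(6μF, Q=1μC, V=0.17V), C3(4μF, Q=15μC, V=3.75V)
Op 1: GROUND 3: Q3=0; energy lost=28.125
Op 2: CLOSE 2-3: Q_total=1.00, C_total=10.00, V=0.10; Q2=0.60, Q3=0.40; dissipated=0.033
Op 3: CLOSE 1-2: Q_total=0.60, C_total=11.00, V=0.05; Q1=0.27, Q2=0.33; dissipated=0.014
Op 4: CLOSE 2-1: Q_total=0.60, C_total=11.00, V=0.05; Q2=0.33, Q1=0.27; dissipated=0.000
Total dissipated: 28.172 μJ

Answer: 28.17 μJ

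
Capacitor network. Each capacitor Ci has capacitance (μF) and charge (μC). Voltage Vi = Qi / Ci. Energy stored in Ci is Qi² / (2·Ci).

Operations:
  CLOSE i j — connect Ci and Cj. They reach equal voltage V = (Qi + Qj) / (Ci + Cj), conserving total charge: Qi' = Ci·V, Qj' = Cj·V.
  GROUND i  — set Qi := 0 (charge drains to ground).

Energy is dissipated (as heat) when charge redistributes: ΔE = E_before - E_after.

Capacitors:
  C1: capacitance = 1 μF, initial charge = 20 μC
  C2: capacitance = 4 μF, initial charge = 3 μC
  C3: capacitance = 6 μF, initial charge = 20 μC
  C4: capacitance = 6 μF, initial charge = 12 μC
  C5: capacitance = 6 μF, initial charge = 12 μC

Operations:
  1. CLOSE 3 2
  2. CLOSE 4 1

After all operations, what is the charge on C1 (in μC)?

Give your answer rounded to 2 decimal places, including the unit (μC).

Initial: C1(1μF, Q=20μC, V=20.00V), C2(4μF, Q=3μC, V=0.75V), C3(6μF, Q=20μC, V=3.33V), C4(6μF, Q=12μC, V=2.00V), C5(6μF, Q=12μC, V=2.00V)
Op 1: CLOSE 3-2: Q_total=23.00, C_total=10.00, V=2.30; Q3=13.80, Q2=9.20; dissipated=8.008
Op 2: CLOSE 4-1: Q_total=32.00, C_total=7.00, V=4.57; Q4=27.43, Q1=4.57; dissipated=138.857
Final charges: Q1=4.57, Q2=9.20, Q3=13.80, Q4=27.43, Q5=12.00

Answer: 4.57 μC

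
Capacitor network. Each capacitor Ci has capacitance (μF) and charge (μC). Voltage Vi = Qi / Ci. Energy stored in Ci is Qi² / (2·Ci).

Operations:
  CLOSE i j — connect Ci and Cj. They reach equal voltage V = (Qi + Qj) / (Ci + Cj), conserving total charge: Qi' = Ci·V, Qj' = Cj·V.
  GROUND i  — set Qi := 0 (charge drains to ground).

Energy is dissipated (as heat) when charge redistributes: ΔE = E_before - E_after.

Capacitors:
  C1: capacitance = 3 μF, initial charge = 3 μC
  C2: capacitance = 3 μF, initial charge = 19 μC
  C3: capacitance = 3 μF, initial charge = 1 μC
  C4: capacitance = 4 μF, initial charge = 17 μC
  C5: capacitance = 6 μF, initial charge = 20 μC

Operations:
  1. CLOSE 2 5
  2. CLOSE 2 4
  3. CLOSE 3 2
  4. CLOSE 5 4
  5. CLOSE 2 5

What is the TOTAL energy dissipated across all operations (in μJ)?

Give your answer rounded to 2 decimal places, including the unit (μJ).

Answer: 24.74 μJ

Derivation:
Initial: C1(3μF, Q=3μC, V=1.00V), C2(3μF, Q=19μC, V=6.33V), C3(3μF, Q=1μC, V=0.33V), C4(4μF, Q=17μC, V=4.25V), C5(6μF, Q=20μC, V=3.33V)
Op 1: CLOSE 2-5: Q_total=39.00, C_total=9.00, V=4.33; Q2=13.00, Q5=26.00; dissipated=9.000
Op 2: CLOSE 2-4: Q_total=30.00, C_total=7.00, V=4.29; Q2=12.86, Q4=17.14; dissipated=0.006
Op 3: CLOSE 3-2: Q_total=13.86, C_total=6.00, V=2.31; Q3=6.93, Q2=6.93; dissipated=11.716
Op 4: CLOSE 5-4: Q_total=43.14, C_total=10.00, V=4.31; Q5=25.89, Q4=17.26; dissipated=0.003
Op 5: CLOSE 2-5: Q_total=32.81, C_total=9.00, V=3.65; Q2=10.94, Q5=21.88; dissipated=4.019
Total dissipated: 24.744 μJ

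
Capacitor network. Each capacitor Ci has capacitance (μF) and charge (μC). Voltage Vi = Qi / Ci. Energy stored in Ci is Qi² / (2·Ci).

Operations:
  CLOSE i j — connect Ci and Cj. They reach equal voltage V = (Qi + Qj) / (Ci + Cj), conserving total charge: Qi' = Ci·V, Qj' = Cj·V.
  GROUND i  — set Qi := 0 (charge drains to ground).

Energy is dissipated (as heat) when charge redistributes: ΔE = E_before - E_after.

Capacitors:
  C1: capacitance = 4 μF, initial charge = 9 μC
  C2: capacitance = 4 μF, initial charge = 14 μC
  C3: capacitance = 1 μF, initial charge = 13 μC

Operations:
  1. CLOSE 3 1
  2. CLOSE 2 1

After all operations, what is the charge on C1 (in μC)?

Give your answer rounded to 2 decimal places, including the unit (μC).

Initial: C1(4μF, Q=9μC, V=2.25V), C2(4μF, Q=14μC, V=3.50V), C3(1μF, Q=13μC, V=13.00V)
Op 1: CLOSE 3-1: Q_total=22.00, C_total=5.00, V=4.40; Q3=4.40, Q1=17.60; dissipated=46.225
Op 2: CLOSE 2-1: Q_total=31.60, C_total=8.00, V=3.95; Q2=15.80, Q1=15.80; dissipated=0.810
Final charges: Q1=15.80, Q2=15.80, Q3=4.40

Answer: 15.80 μC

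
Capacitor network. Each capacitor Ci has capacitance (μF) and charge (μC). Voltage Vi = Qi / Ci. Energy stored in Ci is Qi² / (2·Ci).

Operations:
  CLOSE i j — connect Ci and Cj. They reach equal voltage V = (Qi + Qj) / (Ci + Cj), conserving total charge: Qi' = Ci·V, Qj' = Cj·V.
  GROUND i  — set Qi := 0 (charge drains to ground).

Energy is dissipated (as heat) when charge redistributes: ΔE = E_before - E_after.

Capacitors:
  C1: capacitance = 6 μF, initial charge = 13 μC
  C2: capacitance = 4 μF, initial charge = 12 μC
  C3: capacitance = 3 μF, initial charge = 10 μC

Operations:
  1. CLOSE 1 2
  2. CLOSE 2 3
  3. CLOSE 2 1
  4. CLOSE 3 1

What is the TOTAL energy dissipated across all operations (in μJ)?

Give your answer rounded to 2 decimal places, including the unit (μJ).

Answer: 1.63 μJ

Derivation:
Initial: C1(6μF, Q=13μC, V=2.17V), C2(4μF, Q=12μC, V=3.00V), C3(3μF, Q=10μC, V=3.33V)
Op 1: CLOSE 1-2: Q_total=25.00, C_total=10.00, V=2.50; Q1=15.00, Q2=10.00; dissipated=0.833
Op 2: CLOSE 2-3: Q_total=20.00, C_total=7.00, V=2.86; Q2=11.43, Q3=8.57; dissipated=0.595
Op 3: CLOSE 2-1: Q_total=26.43, C_total=10.00, V=2.64; Q2=10.57, Q1=15.86; dissipated=0.153
Op 4: CLOSE 3-1: Q_total=24.43, C_total=9.00, V=2.71; Q3=8.14, Q1=16.29; dissipated=0.046
Total dissipated: 1.628 μJ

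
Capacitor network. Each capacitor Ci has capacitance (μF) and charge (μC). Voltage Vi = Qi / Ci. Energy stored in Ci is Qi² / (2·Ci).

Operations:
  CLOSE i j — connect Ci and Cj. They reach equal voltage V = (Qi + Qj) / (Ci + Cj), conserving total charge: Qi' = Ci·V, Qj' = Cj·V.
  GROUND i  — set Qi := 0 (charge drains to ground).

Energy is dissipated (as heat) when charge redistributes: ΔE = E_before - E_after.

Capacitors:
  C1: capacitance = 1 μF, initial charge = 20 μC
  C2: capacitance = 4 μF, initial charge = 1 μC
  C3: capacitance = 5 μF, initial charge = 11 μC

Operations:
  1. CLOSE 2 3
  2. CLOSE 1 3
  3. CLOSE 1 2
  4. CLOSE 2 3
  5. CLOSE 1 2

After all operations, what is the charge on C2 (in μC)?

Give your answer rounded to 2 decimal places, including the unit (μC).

Initial: C1(1μF, Q=20μC, V=20.00V), C2(4μF, Q=1μC, V=0.25V), C3(5μF, Q=11μC, V=2.20V)
Op 1: CLOSE 2-3: Q_total=12.00, C_total=9.00, V=1.33; Q2=5.33, Q3=6.67; dissipated=4.225
Op 2: CLOSE 1-3: Q_total=26.67, C_total=6.00, V=4.44; Q1=4.44, Q3=22.22; dissipated=145.185
Op 3: CLOSE 1-2: Q_total=9.78, C_total=5.00, V=1.96; Q1=1.96, Q2=7.82; dissipated=3.872
Op 4: CLOSE 2-3: Q_total=30.04, C_total=9.00, V=3.34; Q2=13.35, Q3=16.69; dissipated=6.883
Op 5: CLOSE 1-2: Q_total=15.31, C_total=5.00, V=3.06; Q1=3.06, Q2=12.25; dissipated=0.765
Final charges: Q1=3.06, Q2=12.25, Q3=16.69

Answer: 12.25 μC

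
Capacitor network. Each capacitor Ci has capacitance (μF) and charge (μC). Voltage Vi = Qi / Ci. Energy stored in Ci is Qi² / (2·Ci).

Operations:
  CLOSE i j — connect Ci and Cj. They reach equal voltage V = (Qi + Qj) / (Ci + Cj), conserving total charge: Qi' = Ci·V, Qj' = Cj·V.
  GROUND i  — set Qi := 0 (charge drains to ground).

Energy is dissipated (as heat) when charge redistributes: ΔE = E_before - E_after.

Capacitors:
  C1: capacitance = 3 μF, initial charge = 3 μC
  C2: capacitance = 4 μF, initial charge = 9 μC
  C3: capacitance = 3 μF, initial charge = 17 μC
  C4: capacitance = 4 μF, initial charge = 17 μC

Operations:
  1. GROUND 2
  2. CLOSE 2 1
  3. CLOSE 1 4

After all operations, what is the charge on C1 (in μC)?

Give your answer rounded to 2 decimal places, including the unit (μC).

Answer: 7.84 μC

Derivation:
Initial: C1(3μF, Q=3μC, V=1.00V), C2(4μF, Q=9μC, V=2.25V), C3(3μF, Q=17μC, V=5.67V), C4(4μF, Q=17μC, V=4.25V)
Op 1: GROUND 2: Q2=0; energy lost=10.125
Op 2: CLOSE 2-1: Q_total=3.00, C_total=7.00, V=0.43; Q2=1.71, Q1=1.29; dissipated=0.857
Op 3: CLOSE 1-4: Q_total=18.29, C_total=7.00, V=2.61; Q1=7.84, Q4=10.45; dissipated=12.517
Final charges: Q1=7.84, Q2=1.71, Q3=17.00, Q4=10.45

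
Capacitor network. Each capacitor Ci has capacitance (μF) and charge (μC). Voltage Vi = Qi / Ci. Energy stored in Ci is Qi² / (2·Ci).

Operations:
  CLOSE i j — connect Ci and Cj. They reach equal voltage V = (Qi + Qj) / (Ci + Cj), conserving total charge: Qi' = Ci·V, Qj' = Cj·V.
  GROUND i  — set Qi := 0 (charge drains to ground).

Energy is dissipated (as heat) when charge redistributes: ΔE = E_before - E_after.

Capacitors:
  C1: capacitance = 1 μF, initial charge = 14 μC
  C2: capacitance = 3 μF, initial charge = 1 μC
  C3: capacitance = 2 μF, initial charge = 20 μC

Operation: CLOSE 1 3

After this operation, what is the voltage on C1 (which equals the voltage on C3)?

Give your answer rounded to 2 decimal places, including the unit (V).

Answer: 11.33 V

Derivation:
Initial: C1(1μF, Q=14μC, V=14.00V), C2(3μF, Q=1μC, V=0.33V), C3(2μF, Q=20μC, V=10.00V)
Op 1: CLOSE 1-3: Q_total=34.00, C_total=3.00, V=11.33; Q1=11.33, Q3=22.67; dissipated=5.333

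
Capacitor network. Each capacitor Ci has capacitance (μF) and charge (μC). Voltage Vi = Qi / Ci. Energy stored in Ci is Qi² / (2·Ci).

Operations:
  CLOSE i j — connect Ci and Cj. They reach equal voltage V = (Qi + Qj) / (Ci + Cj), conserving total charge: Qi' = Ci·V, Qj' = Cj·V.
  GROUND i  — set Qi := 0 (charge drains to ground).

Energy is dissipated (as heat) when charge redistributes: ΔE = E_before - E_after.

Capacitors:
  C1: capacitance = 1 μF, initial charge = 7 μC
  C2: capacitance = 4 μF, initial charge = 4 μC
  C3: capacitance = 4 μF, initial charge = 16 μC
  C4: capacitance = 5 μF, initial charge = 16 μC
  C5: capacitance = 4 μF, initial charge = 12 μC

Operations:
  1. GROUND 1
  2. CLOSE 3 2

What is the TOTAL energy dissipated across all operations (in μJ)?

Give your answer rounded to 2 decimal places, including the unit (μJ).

Initial: C1(1μF, Q=7μC, V=7.00V), C2(4μF, Q=4μC, V=1.00V), C3(4μF, Q=16μC, V=4.00V), C4(5μF, Q=16μC, V=3.20V), C5(4μF, Q=12μC, V=3.00V)
Op 1: GROUND 1: Q1=0; energy lost=24.500
Op 2: CLOSE 3-2: Q_total=20.00, C_total=8.00, V=2.50; Q3=10.00, Q2=10.00; dissipated=9.000
Total dissipated: 33.500 μJ

Answer: 33.50 μJ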